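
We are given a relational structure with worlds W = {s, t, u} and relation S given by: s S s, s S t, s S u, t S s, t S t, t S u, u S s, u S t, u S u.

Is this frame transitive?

Transitive: yes — every two-step S-path is closed by a direct edge.

Yes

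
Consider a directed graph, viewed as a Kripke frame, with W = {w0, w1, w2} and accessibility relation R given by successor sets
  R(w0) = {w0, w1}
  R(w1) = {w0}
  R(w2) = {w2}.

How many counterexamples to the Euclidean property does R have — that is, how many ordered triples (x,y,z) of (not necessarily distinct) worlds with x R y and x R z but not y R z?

1

Enumerating: (w0,w1,w1).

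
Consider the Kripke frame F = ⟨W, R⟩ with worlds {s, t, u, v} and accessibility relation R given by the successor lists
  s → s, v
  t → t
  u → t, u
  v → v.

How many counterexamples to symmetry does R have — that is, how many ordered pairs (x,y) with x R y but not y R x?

Enumerating: (s,v), (u,t).

2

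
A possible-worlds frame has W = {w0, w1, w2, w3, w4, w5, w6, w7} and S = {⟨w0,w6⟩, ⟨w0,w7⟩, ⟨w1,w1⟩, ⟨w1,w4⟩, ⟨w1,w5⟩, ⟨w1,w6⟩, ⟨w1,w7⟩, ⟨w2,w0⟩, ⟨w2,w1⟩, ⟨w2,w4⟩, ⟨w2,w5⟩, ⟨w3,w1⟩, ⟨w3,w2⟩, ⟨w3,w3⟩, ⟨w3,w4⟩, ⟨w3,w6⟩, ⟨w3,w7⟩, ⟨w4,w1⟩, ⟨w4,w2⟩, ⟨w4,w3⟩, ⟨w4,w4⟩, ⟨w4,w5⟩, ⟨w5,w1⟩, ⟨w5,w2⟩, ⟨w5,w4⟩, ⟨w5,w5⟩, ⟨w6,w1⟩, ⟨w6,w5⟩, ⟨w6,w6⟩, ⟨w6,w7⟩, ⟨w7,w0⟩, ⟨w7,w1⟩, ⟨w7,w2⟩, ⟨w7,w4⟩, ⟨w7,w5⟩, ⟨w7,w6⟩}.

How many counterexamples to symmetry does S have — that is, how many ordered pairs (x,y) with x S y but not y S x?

Enumerating: (w0,w6), (w2,w0), (w2,w1), (w3,w1), (w3,w2), (w3,w6), (w3,w7), (w6,w5), (w7,w2), (w7,w4), (w7,w5).

11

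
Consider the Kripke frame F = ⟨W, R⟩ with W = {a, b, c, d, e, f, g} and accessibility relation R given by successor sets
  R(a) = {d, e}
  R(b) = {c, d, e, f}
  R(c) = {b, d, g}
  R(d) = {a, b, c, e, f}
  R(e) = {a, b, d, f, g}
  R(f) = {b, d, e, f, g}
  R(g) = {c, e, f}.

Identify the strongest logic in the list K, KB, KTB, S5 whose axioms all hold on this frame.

KB

Symmetric (axiom B): yes — every pair in R has its reverse in R.
Reflexive (axiom T): no — a is not related to itself.
Euclidean (axiom 5): no — b R c and b R e, but not c R e.
So F validates K, KB; KTB would additionally require R to be reflexive. The strongest is KB.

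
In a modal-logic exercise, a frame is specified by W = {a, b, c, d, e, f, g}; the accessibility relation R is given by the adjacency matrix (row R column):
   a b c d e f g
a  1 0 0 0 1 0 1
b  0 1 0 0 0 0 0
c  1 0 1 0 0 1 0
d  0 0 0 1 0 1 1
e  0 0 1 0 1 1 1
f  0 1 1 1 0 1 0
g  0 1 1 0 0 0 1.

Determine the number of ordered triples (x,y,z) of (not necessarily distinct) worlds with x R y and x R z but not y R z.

Enumerating: (a,e,a), (a,g,a), (a,g,e), (c,a,c), (c,a,f), (c,f,a), (d,f,g), (d,g,d), (d,g,f), (e,c,e), (e,c,g), (e,f,e), … and 14 more.
Total: 26.

26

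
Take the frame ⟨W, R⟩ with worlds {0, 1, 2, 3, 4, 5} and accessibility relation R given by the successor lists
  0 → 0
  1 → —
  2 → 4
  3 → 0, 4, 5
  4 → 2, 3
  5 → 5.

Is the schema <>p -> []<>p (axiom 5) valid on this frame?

Axiom 5 corresponds to the accessibility relation being Euclidean.
Euclidean: no — 3 R 0 and 3 R 4, but not 0 R 4.

No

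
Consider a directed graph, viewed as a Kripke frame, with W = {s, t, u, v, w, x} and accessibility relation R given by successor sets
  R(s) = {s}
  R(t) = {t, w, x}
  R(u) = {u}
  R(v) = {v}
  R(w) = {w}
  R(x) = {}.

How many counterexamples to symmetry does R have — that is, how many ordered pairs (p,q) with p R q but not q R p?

2

Enumerating: (t,w), (t,x).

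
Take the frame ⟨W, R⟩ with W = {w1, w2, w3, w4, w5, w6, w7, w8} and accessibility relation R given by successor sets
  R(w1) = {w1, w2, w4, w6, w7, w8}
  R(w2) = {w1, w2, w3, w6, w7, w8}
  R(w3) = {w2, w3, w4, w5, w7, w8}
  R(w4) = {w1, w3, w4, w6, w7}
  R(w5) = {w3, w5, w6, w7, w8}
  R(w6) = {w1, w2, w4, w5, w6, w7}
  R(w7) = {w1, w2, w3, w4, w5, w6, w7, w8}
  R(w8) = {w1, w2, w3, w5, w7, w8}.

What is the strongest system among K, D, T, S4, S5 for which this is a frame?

T

Serial (axiom D): yes — every world has a successor (e.g. w1 R w1).
Reflexive (axiom T): yes — every world is R-related to itself.
Transitive (axiom 4): no — w1 R w2 and w2 R w3, but not w1 R w3.
Euclidean (axiom 5): no — w1 R w2 and w1 R w4, but not w2 R w4.
So F validates K, D, T; S4 would additionally require R to be transitive. The strongest is T.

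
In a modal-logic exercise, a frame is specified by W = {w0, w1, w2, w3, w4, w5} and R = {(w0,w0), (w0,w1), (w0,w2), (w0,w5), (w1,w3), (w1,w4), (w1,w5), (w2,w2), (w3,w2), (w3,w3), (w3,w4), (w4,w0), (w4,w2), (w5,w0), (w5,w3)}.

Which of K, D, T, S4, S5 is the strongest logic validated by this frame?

Serial (axiom D): yes — every world has a successor (e.g. w0 R w0).
Reflexive (axiom T): no — w1 is not related to itself.
Transitive (axiom 4): no — w0 R w1 and w1 R w3, but not w0 R w3.
Euclidean (axiom 5): no — w0 R w1 and w0 R w2, but not w1 R w2.
So F validates K, D; T would additionally require R to be reflexive. The strongest is D.

D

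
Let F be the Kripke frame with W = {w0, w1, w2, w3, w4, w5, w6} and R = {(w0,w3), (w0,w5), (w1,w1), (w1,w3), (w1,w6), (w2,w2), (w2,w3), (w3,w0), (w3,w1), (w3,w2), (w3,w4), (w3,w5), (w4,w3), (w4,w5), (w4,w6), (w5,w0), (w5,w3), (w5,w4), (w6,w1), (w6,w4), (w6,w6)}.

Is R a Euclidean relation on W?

Euclidean: no — w1 R w3 and w1 R w6, but not w3 R w6.

No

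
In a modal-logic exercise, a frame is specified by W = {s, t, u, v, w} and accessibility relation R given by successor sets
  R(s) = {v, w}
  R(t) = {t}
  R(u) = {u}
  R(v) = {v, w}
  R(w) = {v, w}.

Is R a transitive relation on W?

Yes

Transitive: yes — every two-step R-path is closed by a direct edge.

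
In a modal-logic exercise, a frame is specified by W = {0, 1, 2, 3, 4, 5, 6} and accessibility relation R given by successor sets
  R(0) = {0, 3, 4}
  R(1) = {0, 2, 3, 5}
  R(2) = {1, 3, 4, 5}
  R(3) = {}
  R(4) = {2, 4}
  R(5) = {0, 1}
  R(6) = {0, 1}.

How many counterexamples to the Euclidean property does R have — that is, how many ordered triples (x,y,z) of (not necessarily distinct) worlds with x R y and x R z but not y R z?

33

Enumerating: (0,3,0), (0,3,3), (0,3,4), (0,4,0), (0,4,3), (1,0,2), (1,0,5), (1,2,0), (1,2,2), (1,3,0), (1,3,2), (1,3,3), … and 21 more.
Total: 33.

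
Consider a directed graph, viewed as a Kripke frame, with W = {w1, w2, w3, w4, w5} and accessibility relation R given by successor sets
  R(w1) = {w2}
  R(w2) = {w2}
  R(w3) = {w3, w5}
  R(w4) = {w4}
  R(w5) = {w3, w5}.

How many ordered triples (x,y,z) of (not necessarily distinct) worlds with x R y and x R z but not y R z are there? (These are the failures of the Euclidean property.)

0

R is Euclidean; there are no such tuples.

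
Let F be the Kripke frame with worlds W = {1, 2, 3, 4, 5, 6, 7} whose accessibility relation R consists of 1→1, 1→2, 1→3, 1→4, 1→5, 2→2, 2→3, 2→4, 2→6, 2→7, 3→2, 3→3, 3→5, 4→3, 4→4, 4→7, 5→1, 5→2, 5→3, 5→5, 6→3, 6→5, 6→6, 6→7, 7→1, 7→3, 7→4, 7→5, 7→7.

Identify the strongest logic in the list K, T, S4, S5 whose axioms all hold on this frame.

T

Reflexive (axiom T): yes — every world is R-related to itself.
Transitive (axiom 4): no — 1 R 2 and 2 R 6, but not 1 R 6.
Euclidean (axiom 5): no — 1 R 2 and 1 R 5, but not 2 R 5.
So F validates K, T; S4 would additionally require R to be transitive. The strongest is T.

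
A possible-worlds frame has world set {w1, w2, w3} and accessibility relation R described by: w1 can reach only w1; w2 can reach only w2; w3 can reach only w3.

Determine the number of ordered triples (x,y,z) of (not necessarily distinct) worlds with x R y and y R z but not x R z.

0

R is transitive; there are no such tuples.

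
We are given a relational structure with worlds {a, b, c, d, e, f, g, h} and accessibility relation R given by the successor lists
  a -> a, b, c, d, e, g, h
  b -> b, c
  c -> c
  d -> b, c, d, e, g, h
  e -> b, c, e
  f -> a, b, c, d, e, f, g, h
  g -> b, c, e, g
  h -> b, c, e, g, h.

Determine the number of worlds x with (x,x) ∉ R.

0

R is reflexive; there are no such worlds.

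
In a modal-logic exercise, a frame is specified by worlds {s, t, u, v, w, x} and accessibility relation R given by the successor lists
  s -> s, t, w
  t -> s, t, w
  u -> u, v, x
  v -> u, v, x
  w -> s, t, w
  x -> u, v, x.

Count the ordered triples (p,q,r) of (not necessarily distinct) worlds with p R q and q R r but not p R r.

0

R is transitive; there are no such tuples.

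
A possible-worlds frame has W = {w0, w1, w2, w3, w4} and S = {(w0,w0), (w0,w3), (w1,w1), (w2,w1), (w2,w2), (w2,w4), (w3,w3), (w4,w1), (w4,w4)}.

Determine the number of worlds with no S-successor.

S is serial; there are no such worlds.

0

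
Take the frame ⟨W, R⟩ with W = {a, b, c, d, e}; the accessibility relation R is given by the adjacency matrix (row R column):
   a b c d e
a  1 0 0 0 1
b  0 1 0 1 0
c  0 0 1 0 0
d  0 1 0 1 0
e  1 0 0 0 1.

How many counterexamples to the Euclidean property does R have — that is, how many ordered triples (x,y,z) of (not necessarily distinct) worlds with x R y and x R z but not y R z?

0

R is Euclidean; there are no such tuples.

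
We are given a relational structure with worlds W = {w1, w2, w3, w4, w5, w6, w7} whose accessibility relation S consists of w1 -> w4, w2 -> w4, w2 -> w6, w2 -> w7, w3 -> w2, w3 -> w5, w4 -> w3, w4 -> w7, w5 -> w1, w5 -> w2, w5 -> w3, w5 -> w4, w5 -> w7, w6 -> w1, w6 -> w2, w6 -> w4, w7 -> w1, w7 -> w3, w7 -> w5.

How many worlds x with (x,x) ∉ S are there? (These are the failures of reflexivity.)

7

Enumerating: w1, w2, w3, w4, w5, w6, w7.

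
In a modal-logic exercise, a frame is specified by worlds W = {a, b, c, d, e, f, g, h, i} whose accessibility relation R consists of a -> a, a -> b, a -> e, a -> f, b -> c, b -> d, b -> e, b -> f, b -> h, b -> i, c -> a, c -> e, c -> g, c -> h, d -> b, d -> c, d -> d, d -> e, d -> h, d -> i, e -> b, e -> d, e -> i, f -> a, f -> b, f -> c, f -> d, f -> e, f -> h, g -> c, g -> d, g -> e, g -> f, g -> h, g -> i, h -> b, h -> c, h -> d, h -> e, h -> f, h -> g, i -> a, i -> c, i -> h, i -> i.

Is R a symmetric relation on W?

Symmetric: no — a R b but not b R a.

No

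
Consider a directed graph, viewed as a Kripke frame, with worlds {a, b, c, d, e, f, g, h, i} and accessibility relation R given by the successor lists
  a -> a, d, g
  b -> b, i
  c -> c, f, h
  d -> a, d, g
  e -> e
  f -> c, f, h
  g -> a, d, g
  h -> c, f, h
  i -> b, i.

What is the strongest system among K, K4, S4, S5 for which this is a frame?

S5

Transitive (axiom 4): yes — every two-step R-path is closed by a direct edge.
Reflexive (axiom T): yes — every world is R-related to itself.
Euclidean (axiom 5): yes — any two successors of a common world are R-related.
So F validates K, K4, S4, S5. The strongest is S5.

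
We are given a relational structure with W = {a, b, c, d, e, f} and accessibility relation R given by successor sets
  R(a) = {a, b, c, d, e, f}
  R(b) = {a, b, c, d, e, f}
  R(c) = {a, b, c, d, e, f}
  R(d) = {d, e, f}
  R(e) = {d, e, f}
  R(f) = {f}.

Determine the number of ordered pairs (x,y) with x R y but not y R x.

11

Enumerating: (a,d), (a,e), (a,f), (b,d), (b,e), (b,f), (c,d), (c,e), (c,f), (d,f), (e,f).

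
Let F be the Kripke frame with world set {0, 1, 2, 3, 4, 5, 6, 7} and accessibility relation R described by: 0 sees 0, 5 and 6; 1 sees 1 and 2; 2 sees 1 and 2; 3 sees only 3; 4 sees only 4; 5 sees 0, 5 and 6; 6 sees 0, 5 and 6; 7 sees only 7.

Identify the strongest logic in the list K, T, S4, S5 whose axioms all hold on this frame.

Reflexive (axiom T): yes — every world is R-related to itself.
Transitive (axiom 4): yes — every two-step R-path is closed by a direct edge.
Euclidean (axiom 5): yes — any two successors of a common world are R-related.
So F validates K, T, S4, S5. The strongest is S5.

S5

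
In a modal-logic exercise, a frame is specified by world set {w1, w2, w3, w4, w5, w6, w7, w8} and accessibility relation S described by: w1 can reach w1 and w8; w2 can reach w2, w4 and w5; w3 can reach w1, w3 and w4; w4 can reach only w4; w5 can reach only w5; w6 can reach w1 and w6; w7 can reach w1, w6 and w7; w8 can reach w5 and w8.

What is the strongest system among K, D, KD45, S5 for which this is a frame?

D

Serial (axiom D): yes — every world has a successor (e.g. w1 S w1).
Euclidean (axiom 5): no — w2 S w4 and w2 S w5, but not w4 S w5.
Transitive (axiom 4): no — w1 S w8 and w8 S w5, but not w1 S w5.
Reflexive (axiom T): yes — every world is S-related to itself.
So F validates K, D; KD45 would additionally require S to be Euclidean and transitive. The strongest is D.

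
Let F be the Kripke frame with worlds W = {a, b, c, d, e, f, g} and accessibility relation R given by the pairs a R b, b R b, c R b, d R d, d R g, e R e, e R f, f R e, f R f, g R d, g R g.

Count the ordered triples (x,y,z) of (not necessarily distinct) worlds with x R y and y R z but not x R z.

R is transitive; there are no such tuples.

0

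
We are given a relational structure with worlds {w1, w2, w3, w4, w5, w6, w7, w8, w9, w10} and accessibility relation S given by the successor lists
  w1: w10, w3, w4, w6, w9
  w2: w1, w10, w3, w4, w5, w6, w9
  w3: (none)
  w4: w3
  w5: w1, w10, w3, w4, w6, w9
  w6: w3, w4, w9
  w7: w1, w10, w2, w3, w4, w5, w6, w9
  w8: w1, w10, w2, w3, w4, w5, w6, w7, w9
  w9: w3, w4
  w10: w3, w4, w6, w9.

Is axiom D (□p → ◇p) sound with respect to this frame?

By correspondence theory, D is valid on a frame iff S is serial.
Serial: no — w3 has no S-successor.

No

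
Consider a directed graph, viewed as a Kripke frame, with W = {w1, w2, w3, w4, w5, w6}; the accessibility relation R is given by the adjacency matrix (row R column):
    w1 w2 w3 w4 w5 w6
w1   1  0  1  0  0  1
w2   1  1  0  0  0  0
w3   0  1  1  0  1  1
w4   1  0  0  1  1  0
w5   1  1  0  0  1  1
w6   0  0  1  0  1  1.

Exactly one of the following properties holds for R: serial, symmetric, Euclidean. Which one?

Serial: yes — every world has a successor (e.g. w1 R w1).
Symmetric: no — w1 R w3 but not w3 R w1.
Euclidean: no — w3 R w2 and w3 R w5, but not w2 R w5.
Only serial holds.

serial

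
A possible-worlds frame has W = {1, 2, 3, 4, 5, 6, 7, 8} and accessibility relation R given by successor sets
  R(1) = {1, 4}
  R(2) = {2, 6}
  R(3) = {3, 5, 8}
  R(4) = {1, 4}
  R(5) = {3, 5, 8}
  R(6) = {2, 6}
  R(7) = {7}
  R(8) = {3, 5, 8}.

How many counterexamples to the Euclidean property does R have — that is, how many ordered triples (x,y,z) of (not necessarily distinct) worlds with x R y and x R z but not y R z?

R is Euclidean; there are no such tuples.

0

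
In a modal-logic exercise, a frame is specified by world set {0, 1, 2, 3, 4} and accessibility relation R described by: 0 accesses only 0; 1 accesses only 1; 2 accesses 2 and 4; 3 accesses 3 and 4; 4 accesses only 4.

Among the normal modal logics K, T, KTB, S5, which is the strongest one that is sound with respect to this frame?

Reflexive (axiom T): yes — every world is R-related to itself.
Symmetric (axiom B): no — 2 R 4 but not 4 R 2.
Euclidean (axiom 5): no — 2 R 4 and 2 R 2, but not 4 R 2.
So F validates K, T; KTB would additionally require R to be symmetric. The strongest is T.

T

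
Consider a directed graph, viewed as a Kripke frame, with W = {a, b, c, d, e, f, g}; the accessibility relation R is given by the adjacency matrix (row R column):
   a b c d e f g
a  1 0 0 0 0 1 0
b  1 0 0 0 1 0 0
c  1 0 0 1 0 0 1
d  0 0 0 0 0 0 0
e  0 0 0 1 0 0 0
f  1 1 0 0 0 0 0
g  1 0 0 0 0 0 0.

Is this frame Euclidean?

No

Euclidean: no — b R a and b R e, but not a R e.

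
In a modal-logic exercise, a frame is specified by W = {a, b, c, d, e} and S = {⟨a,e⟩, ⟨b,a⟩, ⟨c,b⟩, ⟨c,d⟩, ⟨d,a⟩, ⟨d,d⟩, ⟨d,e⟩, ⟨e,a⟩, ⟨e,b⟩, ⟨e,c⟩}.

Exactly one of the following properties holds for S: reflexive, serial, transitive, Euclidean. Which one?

Reflexive: no — a is not related to itself.
Serial: yes — every world has a successor (e.g. a S e).
Transitive: no — a S e and e S b, but not a S b.
Euclidean: no — c S b and c S d, but not b S d.
Only serial holds.

serial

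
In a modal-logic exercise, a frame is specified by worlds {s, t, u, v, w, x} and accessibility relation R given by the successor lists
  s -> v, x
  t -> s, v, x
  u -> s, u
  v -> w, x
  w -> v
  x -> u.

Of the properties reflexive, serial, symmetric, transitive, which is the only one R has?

serial

Reflexive: no — s is not related to itself.
Serial: yes — every world has a successor (e.g. s R v).
Symmetric: no — s R v but not v R s.
Transitive: no — s R v and v R w, but not s R w.
Only serial holds.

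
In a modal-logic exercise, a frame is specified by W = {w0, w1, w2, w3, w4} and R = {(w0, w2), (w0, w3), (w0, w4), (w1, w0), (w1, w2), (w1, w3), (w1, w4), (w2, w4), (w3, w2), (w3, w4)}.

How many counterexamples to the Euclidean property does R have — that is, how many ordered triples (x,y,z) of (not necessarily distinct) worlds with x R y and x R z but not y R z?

20

Enumerating: (w0,w2,w2), (w0,w2,w3), (w0,w3,w3), (w0,w4,w2), (w0,w4,w3), (w0,w4,w4), (w1,w0,w0), (w1,w2,w0), (w1,w2,w2), (w1,w2,w3), (w1,w3,w0), (w1,w3,w3), … and 8 more.
Total: 20.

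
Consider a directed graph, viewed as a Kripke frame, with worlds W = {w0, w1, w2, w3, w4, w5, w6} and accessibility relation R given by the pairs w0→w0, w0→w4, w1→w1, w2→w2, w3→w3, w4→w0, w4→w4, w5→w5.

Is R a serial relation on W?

Serial: no — w6 has no R-successor.

No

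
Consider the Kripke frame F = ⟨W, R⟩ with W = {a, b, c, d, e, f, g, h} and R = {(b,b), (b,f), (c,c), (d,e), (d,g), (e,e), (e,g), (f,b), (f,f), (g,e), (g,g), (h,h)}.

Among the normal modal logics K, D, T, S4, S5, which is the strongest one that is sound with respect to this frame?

Serial (axiom D): no — a has no R-successor.
Reflexive (axiom T): no — a is not related to itself.
Transitive (axiom 4): yes — every two-step R-path is closed by a direct edge.
Euclidean (axiom 5): yes — any two successors of a common world are R-related.
So F validates K; D would additionally require R to be serial. The strongest is K.

K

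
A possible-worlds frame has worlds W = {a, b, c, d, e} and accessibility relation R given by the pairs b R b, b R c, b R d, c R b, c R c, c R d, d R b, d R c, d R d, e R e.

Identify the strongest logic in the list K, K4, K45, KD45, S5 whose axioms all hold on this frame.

Transitive (axiom 4): yes — every two-step R-path is closed by a direct edge.
Euclidean (axiom 5): yes — any two successors of a common world are R-related.
Serial (axiom D): no — a has no R-successor.
Reflexive (axiom T): no — a is not related to itself.
So F validates K, K4, K45; KD45 would additionally require R to be serial. The strongest is K45.

K45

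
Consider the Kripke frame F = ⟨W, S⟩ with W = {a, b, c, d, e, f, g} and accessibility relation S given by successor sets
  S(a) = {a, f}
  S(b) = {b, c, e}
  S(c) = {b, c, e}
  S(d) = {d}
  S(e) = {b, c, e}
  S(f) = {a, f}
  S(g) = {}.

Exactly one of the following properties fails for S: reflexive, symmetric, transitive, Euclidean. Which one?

Reflexive: no — g is not related to itself.
Symmetric: yes — every pair in S has its reverse in S.
Transitive: yes — every two-step S-path is closed by a direct edge.
Euclidean: yes — any two successors of a common world are S-related.
Only reflexive fails.

reflexive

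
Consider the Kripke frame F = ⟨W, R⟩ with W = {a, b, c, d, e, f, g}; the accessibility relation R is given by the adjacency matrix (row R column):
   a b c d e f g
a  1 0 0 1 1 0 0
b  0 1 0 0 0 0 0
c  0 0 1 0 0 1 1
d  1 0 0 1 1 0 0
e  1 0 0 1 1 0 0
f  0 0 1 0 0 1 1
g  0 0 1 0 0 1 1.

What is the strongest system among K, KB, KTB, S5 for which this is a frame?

S5

Symmetric (axiom B): yes — every pair in R has its reverse in R.
Reflexive (axiom T): yes — every world is R-related to itself.
Euclidean (axiom 5): yes — any two successors of a common world are R-related.
So F validates K, KB, KTB, S5. The strongest is S5.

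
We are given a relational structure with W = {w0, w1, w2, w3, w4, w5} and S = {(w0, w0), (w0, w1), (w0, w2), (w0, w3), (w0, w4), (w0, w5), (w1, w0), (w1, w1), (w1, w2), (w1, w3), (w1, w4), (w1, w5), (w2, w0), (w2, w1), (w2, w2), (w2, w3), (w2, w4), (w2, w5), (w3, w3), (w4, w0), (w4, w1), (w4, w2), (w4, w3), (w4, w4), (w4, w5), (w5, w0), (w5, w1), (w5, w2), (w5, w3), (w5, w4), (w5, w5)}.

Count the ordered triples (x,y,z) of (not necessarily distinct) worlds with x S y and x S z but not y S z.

Enumerating: (w0,w3,w0), (w0,w3,w1), (w0,w3,w2), (w0,w3,w4), (w0,w3,w5), (w1,w3,w0), (w1,w3,w1), (w1,w3,w2), (w1,w3,w4), (w1,w3,w5), (w2,w3,w0), (w2,w3,w1), … and 13 more.
Total: 25.

25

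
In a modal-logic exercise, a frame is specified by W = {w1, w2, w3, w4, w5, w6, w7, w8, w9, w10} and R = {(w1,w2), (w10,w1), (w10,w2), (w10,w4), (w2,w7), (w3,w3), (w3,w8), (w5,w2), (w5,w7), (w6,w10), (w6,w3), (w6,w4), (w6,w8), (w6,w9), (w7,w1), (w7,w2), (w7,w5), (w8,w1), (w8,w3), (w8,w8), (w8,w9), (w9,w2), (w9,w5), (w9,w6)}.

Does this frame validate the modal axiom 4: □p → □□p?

By correspondence theory, 4 is valid on a frame iff R is transitive.
Transitive: no — w1 R w2 and w2 R w7, but not w1 R w7.

No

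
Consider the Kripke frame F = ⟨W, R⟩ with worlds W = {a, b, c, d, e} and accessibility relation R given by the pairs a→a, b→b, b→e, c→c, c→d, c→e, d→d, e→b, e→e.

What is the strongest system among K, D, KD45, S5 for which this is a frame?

D

Serial (axiom D): yes — every world has a successor (e.g. a R a).
Euclidean (axiom 5): no — c R d and c R e, but not d R e.
Transitive (axiom 4): no — c R e and e R b, but not c R b.
Reflexive (axiom T): yes — every world is R-related to itself.
So F validates K, D; KD45 would additionally require R to be Euclidean and transitive. The strongest is D.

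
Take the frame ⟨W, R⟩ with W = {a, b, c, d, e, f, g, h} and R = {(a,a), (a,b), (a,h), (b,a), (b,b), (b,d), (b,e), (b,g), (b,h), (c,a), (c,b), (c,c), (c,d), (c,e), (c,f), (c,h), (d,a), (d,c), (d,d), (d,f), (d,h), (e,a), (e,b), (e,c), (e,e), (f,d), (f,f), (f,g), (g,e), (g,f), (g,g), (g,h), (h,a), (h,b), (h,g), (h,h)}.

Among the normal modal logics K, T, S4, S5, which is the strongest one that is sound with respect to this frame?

Reflexive (axiom T): yes — every world is R-related to itself.
Transitive (axiom 4): no — a R b and b R d, but not a R d.
Euclidean (axiom 5): no — b R a and b R d, but not a R d.
So F validates K, T; S4 would additionally require R to be transitive. The strongest is T.

T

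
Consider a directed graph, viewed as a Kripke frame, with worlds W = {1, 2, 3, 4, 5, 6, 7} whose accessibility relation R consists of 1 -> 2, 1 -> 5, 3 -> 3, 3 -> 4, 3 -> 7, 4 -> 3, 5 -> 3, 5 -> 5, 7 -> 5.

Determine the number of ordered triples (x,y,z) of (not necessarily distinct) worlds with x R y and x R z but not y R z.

Enumerating: (1,2,2), (1,2,5), (1,5,2), (3,4,4), (3,4,7), (3,7,3), (3,7,4), (3,7,7), (5,3,5).

9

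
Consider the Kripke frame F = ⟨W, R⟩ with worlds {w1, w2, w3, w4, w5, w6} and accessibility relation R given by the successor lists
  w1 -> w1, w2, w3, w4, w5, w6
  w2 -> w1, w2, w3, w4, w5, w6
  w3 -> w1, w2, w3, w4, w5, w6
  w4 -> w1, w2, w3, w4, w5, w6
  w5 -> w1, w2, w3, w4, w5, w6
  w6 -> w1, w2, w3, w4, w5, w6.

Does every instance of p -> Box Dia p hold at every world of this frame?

Yes

The schema B characterises exactly the symmetric frames.
Symmetric: yes — every pair in R has its reverse in R.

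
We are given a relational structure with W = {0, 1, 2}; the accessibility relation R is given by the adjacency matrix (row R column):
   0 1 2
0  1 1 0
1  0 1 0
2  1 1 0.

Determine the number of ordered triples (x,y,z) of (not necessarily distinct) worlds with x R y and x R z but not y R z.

2

Enumerating: (0,1,0), (2,1,0).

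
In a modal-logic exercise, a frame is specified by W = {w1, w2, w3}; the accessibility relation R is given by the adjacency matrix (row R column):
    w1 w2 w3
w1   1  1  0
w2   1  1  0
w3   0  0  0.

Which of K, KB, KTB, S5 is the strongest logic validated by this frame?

KB

Symmetric (axiom B): yes — every pair in R has its reverse in R.
Reflexive (axiom T): no — w3 is not related to itself.
Euclidean (axiom 5): yes — any two successors of a common world are R-related.
So F validates K, KB; KTB would additionally require R to be reflexive. The strongest is KB.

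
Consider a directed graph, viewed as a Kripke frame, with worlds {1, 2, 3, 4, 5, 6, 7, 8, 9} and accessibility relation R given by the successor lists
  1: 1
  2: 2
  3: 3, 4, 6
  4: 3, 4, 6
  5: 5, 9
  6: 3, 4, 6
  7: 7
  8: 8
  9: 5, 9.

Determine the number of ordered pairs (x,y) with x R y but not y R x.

0

R is symmetric; there are no such tuples.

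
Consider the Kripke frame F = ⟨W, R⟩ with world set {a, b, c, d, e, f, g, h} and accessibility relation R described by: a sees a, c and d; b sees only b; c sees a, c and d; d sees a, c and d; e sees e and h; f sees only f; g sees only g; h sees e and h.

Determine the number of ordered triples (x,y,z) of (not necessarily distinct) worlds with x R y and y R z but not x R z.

0

R is transitive; there are no such tuples.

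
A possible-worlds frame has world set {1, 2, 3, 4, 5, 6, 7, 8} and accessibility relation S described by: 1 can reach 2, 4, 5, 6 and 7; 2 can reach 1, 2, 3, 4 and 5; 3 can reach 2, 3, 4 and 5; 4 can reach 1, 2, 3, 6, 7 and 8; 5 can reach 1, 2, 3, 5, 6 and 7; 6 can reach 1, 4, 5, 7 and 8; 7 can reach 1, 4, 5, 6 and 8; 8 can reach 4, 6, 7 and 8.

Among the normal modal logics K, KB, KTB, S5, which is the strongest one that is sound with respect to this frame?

KB

Symmetric (axiom B): yes — every pair in S has its reverse in S.
Reflexive (axiom T): no — 1 is not related to itself.
Euclidean (axiom 5): no — 1 S 2 and 1 S 6, but not 2 S 6.
So F validates K, KB; KTB would additionally require S to be reflexive. The strongest is KB.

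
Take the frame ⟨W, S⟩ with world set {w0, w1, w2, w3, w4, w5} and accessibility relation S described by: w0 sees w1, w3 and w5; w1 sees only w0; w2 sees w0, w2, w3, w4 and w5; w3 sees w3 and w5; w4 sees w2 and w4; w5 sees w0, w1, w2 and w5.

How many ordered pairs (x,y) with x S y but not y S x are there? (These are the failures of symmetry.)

Enumerating: (w0,w3), (w2,w0), (w2,w3), (w3,w5), (w5,w1).

5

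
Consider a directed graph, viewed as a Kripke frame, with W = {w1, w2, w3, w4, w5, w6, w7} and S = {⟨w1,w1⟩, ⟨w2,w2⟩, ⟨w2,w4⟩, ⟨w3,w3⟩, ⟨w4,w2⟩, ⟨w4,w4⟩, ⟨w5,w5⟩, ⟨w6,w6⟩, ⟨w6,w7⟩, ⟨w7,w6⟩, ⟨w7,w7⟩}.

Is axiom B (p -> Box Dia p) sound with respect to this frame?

Yes

The schema B characterises exactly the symmetric frames.
Symmetric: yes — every pair in S has its reverse in S.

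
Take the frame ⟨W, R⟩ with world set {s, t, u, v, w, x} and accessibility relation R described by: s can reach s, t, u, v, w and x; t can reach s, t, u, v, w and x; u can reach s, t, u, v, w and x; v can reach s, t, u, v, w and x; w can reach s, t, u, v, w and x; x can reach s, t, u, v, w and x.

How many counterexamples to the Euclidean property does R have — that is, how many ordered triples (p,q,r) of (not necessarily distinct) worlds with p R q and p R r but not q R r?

0

R is Euclidean; there are no such tuples.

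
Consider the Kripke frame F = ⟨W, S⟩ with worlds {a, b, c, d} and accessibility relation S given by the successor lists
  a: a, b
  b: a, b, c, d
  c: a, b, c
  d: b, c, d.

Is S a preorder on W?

No

Reflexive: yes — every world is S-related to itself.
Transitive: no — a S b and b S c, but not a S c.
So S is not a preorder.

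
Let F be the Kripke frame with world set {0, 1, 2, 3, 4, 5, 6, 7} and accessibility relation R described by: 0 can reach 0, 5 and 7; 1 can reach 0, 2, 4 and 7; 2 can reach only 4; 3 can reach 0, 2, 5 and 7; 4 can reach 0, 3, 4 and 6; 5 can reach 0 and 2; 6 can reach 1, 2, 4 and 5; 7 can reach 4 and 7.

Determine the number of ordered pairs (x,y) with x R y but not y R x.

Enumerating: (0,7), (1,0), (1,2), (1,4), (1,7), (2,4), (3,0), (3,2), (3,5), (3,7), (4,0), (4,3), (5,2), (6,1), (6,2), (6,5), (7,4).

17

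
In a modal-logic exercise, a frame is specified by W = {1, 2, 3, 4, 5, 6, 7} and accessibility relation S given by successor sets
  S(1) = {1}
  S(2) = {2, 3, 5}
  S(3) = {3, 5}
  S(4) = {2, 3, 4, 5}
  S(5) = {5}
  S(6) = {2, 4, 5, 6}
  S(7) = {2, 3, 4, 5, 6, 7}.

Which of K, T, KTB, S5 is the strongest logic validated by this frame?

T

Reflexive (axiom T): yes — every world is S-related to itself.
Symmetric (axiom B): no — 2 S 3 but not 3 S 2.
Euclidean (axiom 5): no — 2 S 5 and 2 S 3, but not 5 S 3.
So F validates K, T; KTB would additionally require S to be symmetric. The strongest is T.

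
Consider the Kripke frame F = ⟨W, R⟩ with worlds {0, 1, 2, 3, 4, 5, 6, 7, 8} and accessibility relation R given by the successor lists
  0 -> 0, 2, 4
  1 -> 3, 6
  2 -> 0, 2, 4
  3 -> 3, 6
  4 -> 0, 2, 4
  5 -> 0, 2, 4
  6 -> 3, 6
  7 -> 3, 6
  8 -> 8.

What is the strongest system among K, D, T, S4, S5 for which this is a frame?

Serial (axiom D): yes — every world has a successor (e.g. 0 R 0).
Reflexive (axiom T): no — 1 is not related to itself.
Transitive (axiom 4): yes — every two-step R-path is closed by a direct edge.
Euclidean (axiom 5): yes — any two successors of a common world are R-related.
So F validates K, D; T would additionally require R to be reflexive. The strongest is D.

D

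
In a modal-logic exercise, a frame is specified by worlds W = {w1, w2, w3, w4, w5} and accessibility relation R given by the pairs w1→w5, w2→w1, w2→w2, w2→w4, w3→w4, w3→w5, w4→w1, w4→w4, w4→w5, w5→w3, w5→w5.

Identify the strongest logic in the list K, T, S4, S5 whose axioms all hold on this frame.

K

Reflexive (axiom T): no — w1 is not related to itself.
Transitive (axiom 4): no — w1 R w5 and w5 R w3, but not w1 R w3.
Euclidean (axiom 5): no — w2 R w1 and w2 R w4, but not w1 R w4.
So F validates K; T would additionally require R to be reflexive. The strongest is K.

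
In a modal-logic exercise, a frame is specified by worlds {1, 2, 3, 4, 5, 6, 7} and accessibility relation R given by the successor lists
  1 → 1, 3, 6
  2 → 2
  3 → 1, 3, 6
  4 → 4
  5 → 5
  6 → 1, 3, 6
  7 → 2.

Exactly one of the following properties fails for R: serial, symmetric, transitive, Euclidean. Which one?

symmetric

Serial: yes — every world has a successor (e.g. 1 R 1).
Symmetric: no — 7 R 2 but not 2 R 7.
Transitive: yes — every two-step R-path is closed by a direct edge.
Euclidean: yes — any two successors of a common world are R-related.
Only symmetric fails.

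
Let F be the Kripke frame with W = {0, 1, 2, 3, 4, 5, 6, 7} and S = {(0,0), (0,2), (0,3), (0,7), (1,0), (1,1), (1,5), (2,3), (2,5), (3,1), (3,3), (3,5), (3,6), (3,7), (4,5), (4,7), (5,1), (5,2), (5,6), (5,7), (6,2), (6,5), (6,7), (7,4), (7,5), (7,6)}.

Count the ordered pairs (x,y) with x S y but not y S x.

Enumerating: (0,2), (0,3), (0,7), (1,0), (2,3), (3,1), (3,5), (3,6), (3,7), (4,5), (6,2).

11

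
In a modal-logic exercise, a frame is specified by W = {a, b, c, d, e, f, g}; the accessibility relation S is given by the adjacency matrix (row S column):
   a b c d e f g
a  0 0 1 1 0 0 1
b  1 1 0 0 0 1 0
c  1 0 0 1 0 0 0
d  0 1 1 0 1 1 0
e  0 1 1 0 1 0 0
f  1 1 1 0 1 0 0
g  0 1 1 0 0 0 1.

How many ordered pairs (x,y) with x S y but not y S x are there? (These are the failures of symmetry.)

13

Enumerating: (a,d), (a,g), (b,a), (d,b), (d,e), (d,f), (e,b), (e,c), (f,a), (f,c), (f,e), (g,b), (g,c).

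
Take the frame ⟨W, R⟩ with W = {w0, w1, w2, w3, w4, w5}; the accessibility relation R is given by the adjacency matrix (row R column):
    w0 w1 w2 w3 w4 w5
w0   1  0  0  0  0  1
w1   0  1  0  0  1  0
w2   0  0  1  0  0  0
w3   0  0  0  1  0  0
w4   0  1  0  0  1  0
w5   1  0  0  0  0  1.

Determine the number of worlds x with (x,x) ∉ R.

R is reflexive; there are no such worlds.

0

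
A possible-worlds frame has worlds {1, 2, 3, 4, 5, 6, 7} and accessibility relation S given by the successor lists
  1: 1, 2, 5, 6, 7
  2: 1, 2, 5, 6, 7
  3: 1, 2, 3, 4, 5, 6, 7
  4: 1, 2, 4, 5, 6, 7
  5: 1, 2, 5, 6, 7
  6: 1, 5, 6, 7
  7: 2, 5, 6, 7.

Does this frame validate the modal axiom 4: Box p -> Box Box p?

No

Axiom 4 corresponds to the accessibility relation being transitive.
Transitive: no — 6 S 1 and 1 S 2, but not 6 S 2.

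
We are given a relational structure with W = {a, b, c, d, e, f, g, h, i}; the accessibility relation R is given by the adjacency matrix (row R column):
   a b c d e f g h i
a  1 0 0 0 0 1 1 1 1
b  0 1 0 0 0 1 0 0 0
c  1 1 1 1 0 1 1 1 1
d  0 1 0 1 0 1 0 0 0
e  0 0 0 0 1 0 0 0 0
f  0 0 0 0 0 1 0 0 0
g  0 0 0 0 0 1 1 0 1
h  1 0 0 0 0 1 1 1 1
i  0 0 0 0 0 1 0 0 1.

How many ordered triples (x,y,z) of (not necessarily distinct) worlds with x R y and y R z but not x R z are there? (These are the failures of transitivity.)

R is transitive; there are no such tuples.

0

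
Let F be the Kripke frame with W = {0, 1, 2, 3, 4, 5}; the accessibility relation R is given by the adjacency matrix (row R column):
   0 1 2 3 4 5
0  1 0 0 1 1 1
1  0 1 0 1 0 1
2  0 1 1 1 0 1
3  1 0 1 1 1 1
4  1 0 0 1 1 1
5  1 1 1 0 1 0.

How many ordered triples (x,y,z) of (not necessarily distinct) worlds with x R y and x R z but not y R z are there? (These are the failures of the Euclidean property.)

Enumerating: (0,5,3), (0,5,5), (1,3,1), (1,5,3), (1,5,5), (2,1,2), (2,3,1), (2,5,3), (2,5,5), (3,0,2), (3,2,0), (3,2,4), … and 14 more.
Total: 26.

26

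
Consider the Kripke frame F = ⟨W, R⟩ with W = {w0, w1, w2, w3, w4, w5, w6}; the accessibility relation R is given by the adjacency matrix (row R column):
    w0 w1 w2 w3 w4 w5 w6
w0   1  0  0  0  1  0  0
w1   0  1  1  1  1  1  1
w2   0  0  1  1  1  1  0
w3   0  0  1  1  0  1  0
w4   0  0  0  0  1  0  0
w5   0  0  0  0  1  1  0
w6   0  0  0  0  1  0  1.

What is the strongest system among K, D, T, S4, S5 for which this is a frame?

T

Serial (axiom D): yes — every world has a successor (e.g. w0 R w0).
Reflexive (axiom T): yes — every world is R-related to itself.
Transitive (axiom 4): no — w3 R w2 and w2 R w4, but not w3 R w4.
Euclidean (axiom 5): no — w1 R w2 and w1 R w6, but not w2 R w6.
So F validates K, D, T; S4 would additionally require R to be transitive. The strongest is T.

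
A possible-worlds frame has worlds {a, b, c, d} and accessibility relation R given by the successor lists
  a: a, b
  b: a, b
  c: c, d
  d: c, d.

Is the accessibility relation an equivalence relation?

Reflexive: yes — every world is R-related to itself.
Symmetric: yes — every pair in R has its reverse in R.
Transitive: yes — every two-step R-path is closed by a direct edge.
So R is an equivalence relation.

Yes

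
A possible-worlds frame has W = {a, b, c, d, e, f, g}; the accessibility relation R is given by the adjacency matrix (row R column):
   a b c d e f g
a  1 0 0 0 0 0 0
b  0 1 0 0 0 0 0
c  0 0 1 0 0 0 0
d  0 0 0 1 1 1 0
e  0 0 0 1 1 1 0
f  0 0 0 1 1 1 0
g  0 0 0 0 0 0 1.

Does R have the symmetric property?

Symmetric: yes — every pair in R has its reverse in R.

Yes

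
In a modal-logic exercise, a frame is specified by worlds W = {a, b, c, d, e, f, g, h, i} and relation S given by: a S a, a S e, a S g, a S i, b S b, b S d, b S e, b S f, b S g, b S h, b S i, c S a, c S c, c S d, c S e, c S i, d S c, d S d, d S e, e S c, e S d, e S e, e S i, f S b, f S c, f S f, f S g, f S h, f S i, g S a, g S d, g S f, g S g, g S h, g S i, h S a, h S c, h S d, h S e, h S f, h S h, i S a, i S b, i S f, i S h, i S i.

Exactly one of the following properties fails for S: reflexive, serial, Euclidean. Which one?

Euclidean

Reflexive: yes — every world is S-related to itself.
Serial: yes — every world has a successor (e.g. a S a).
Euclidean: no — a S e and a S g, but not e S g.
Only Euclidean fails.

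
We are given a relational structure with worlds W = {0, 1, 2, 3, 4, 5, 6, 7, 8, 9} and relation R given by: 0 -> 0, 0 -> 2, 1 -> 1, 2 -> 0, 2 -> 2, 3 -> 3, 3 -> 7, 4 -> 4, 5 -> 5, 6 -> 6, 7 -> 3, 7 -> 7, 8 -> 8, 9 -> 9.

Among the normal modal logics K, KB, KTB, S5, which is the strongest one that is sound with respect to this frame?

S5

Symmetric (axiom B): yes — every pair in R has its reverse in R.
Reflexive (axiom T): yes — every world is R-related to itself.
Euclidean (axiom 5): yes — any two successors of a common world are R-related.
So F validates K, KB, KTB, S5. The strongest is S5.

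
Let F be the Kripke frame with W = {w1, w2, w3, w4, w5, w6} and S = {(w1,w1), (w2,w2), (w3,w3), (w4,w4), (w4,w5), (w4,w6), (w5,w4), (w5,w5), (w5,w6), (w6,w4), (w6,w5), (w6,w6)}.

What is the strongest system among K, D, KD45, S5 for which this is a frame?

S5

Serial (axiom D): yes — every world has a successor (e.g. w1 S w1).
Euclidean (axiom 5): yes — any two successors of a common world are S-related.
Transitive (axiom 4): yes — every two-step S-path is closed by a direct edge.
Reflexive (axiom T): yes — every world is S-related to itself.
So F validates K, D, KD45, S5. The strongest is S5.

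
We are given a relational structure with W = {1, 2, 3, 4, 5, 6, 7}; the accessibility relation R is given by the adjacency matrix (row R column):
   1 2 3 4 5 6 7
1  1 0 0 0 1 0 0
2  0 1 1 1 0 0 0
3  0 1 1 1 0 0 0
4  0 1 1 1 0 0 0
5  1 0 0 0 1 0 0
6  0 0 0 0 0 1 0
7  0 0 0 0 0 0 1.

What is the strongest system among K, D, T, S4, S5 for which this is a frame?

Serial (axiom D): yes — every world has a successor (e.g. 1 R 1).
Reflexive (axiom T): yes — every world is R-related to itself.
Transitive (axiom 4): yes — every two-step R-path is closed by a direct edge.
Euclidean (axiom 5): yes — any two successors of a common world are R-related.
So F validates K, D, T, S4, S5. The strongest is S5.

S5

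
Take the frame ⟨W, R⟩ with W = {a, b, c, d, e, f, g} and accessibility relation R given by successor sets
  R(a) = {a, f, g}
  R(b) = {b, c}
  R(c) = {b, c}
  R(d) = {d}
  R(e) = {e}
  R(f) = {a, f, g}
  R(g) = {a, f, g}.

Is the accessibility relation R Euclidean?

Euclidean: yes — any two successors of a common world are R-related.

Yes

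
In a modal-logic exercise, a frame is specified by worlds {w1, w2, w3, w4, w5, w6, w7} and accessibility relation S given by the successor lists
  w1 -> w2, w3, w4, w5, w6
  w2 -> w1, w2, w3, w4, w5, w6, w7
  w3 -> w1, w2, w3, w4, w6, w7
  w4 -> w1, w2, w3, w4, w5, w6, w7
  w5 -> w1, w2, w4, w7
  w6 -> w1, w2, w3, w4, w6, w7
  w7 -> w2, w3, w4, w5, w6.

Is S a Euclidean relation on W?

No

Euclidean: no — w1 S w3 and w1 S w5, but not w3 S w5.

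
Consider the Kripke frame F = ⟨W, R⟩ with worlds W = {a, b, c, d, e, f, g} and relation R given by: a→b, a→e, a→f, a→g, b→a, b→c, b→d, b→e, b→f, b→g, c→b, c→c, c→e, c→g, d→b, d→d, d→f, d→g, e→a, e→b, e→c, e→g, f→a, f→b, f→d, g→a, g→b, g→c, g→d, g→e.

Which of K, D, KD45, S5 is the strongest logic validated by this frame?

Serial (axiom D): yes — every world has a successor (e.g. a R b).
Euclidean (axiom 5): no — a R e and a R f, but not e R f.
Transitive (axiom 4): no — a R b and b R c, but not a R c.
Reflexive (axiom T): no — a is not related to itself.
So F validates K, D; KD45 would additionally require R to be Euclidean and transitive. The strongest is D.

D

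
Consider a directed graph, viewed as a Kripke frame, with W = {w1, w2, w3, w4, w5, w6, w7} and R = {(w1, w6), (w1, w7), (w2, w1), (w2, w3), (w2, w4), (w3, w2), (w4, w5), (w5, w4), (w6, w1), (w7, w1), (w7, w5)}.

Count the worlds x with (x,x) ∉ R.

7

Enumerating: w1, w2, w3, w4, w5, w6, w7.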